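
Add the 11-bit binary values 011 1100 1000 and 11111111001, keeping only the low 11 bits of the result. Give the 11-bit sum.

01111000001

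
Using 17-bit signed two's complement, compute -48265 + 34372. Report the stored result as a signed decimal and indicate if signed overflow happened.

-13893; no overflow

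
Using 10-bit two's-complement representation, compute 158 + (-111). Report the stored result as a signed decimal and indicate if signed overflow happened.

47; no overflow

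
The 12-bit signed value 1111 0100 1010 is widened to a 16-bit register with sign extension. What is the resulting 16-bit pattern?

1111111101001010

MSB of 111101001010 is 1; replicate it into the new high bits.
1111|111101001010 → 1111111101001010 (still -182).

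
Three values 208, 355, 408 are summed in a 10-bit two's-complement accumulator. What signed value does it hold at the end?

208 + 355 = 563 → wraps to -461 (1000110011)
-461 + 408 = -53 (1111001011)

-53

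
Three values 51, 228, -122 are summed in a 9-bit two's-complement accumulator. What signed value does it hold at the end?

157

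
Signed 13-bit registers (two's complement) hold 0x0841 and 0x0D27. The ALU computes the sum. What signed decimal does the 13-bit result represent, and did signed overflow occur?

-2712; overflow

0x0841 = 0100001000001 = 2113 (signed)
0x0D27 = 0110100100111 = 3367 (signed)
  0100001000001
+ 0110100100111
= 1010101101000
Result 1010101101000: MSB = 1 → 5480 − 8192 = -2712.
Both addends are non-negative but the stored result is negative: signed overflow. The true value 2113 + 3367 = 5480 lies outside [-4096, 4095].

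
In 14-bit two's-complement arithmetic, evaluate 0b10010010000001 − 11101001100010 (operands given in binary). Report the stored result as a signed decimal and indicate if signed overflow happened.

0b10010010000001 → 10010010000001 = -7039 (signed)
11101001100010 = -1438 (signed)
Subtract via negate-and-add: invert 11101001100010 + 1 = 00010110011110 (i.e. 1438).
  10010010000001
+ 00010110011110
= 10101000011111
Result 10101000011111: MSB = 1 → 10783 − 16384 = -5601.
Addends (after negating the subtrahend) have opposite signs, so signed overflow cannot occur.

-5601; no overflow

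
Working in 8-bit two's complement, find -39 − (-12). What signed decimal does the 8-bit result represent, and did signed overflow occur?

-27; no overflow

-39 → 11011001
-12 → 11110100
Subtract via negate-and-add: invert 11110100 + 1 = 00001100 (i.e. 12).
  11011001
+ 00001100
= 11100101
Result 11100101: MSB = 1 → 229 − 256 = -27.
Addends (after negating the subtrahend) have opposite signs, so signed overflow cannot occur.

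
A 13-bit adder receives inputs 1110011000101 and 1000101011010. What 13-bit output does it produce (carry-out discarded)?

0111000011111

  1110011000101
+ 1000101011010
= 0111000011111  (discard carry-out 1)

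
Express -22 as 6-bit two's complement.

101010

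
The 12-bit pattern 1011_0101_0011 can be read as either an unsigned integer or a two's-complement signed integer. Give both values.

Unsigned: 101101010011 = 2899.
Signed: MSB=1 → 2899 − 4096 = -1197.

unsigned = 2899, signed = -1197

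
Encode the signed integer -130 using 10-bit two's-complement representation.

1101111110

|-130| = 130 = 0010000010 in 10 bits.
Invert the bits: 1101111101. Add 1: 1101111110.
Check: 1101111110 reads as 894 − 1024 = -130.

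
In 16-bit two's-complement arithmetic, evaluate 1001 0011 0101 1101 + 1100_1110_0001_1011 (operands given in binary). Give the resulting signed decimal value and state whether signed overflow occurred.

24952; overflow

1001 0011 0101 1101 → 1001001101011101 = -27811 (signed)
1100_1110_0001_1011 → 1100111000011011 = -12773 (signed)
  1001001101011101
+ 1100111000011011
= 0110000101111000  (discard carry-out 1)
Result 0110000101111000: MSB = 0 → value 24952.
Both addends are negative but the stored result is non-negative: signed overflow. The true value -27811 + (-12773) = -40584 lies outside [-32768, 32767].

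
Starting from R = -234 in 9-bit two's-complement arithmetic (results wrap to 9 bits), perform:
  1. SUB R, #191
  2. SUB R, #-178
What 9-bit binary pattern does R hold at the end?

100001001

Start: R = -234 = 100010110.
R = -234 − 191 = -425; wraps to 87 = 001010111
R = 87 − (-178) = 265; wraps to -247 = 100001001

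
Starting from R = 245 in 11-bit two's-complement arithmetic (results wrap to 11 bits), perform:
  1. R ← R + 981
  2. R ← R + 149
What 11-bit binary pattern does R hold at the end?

Start: R = 245 = 00011110101.
R = 245 + 981 = 1226; wraps to -822 = 10011001010
R = -822 + 149 = -673 = 10101011111

10101011111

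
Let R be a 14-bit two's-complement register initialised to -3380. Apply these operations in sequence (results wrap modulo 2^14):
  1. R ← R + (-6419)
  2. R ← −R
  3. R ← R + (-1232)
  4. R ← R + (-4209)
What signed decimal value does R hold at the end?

Start: R = -3380 = 11001011001100.
R = -3380 + (-6419) = -9799; wraps to 6585 = 01100110111001
R = −(6585) = -6585 = 10011001000111
R = -6585 + (-1232) = -7817 = 10000101110111
R = -7817 + (-4209) = -12026; wraps to 4358 = 01000100000110

4358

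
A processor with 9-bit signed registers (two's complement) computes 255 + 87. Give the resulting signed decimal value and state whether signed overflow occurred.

-170; overflow

255 → 011111111
87 → 001010111
  011111111
+ 001010111
= 101010110
Result 101010110: MSB = 1 → 342 − 512 = -170.
Both addends are non-negative but the stored result is negative: signed overflow. The true value 255 + 87 = 342 lies outside [-256, 255].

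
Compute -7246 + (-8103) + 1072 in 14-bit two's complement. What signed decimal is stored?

-7246 + (-8103) = -15349 → wraps to 1035 (00010000001011)
1035 + 1072 = 2107 (00100000111011)

2107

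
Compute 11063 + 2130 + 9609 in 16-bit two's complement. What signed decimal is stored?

22802

11063 + 2130 = 13193 (0011001110001001)
13193 + 9609 = 22802 (0101100100010010)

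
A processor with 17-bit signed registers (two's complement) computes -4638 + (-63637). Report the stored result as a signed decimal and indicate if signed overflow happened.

62797; overflow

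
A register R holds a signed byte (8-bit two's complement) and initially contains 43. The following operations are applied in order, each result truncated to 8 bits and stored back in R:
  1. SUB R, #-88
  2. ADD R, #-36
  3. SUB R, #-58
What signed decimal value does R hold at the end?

-103

Start: R = 43 = 00101011.
R = 43 − (-88) = 131; wraps to -125 = 10000011
R = -125 + (-36) = -161; wraps to 95 = 01011111
R = 95 − (-58) = 153; wraps to -103 = 10011001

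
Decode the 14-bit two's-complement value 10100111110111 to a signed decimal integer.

-5641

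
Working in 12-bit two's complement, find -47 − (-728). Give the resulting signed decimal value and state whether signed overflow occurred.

681; no overflow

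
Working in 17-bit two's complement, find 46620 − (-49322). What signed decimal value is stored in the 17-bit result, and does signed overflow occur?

-35130; overflow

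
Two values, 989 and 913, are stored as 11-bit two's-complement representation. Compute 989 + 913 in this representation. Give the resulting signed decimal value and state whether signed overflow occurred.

-146; overflow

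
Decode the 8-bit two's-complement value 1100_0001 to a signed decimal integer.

MSB is 1, so the value is negative.
Unsigned reading: 193. Subtract 2^8 = 256: 193 − 256 = -63.

-63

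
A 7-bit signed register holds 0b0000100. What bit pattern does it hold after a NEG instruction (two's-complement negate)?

Invert: 1111011. Add 1: 1111100.

1111100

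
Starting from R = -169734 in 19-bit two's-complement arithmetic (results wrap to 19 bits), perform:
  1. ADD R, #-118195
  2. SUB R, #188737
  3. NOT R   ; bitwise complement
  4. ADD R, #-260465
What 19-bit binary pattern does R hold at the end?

0110100110010001000

Start: R = -169734 = 1010110100011111010.
R = -169734 + (-118195) = -287929; wraps to 236359 = 0111001101101000111
R = 236359 − 188737 = 47622 = 0001011101000000110
R = NOT 0001011101000000110 = 1110100010111111001 = -47623
R = -47623 + (-260465) = -308088; wraps to 216200 = 0110100110010001000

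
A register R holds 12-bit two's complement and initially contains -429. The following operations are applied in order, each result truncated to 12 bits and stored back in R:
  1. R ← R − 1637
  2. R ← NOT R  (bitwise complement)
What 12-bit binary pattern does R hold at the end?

Start: R = -429 = 111001010011.
R = -429 − 1637 = -2066; wraps to 2030 = 011111101110
R = NOT 011111101110 = 100000010001 = -2031

100000010001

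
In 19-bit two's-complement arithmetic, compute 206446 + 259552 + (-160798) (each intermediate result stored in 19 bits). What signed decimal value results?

-219088

206446 + 259552 = 465998 → wraps to -58290 (1110001110001001110)
-58290 + (-160798) = -219088 (1001010100000110000)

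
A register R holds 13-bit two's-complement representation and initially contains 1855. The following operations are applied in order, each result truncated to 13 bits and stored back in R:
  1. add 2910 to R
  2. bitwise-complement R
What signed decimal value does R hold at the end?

Start: R = 1855 = 0011100111111.
R = 1855 + 2910 = 4765; wraps to -3427 = 1001010011101
R = NOT 1001010011101 = 0110101100010 = 3426

3426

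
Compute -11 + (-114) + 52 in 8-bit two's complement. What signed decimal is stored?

-73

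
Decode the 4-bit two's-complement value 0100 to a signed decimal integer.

4

MSB is 0, so the value is non-negative: 0100 = 4.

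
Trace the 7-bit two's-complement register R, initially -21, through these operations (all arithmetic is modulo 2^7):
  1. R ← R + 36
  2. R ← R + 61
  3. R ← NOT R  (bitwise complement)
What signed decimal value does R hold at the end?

51

Start: R = -21 = 1101011.
R = -21 + 36 = 15 = 0001111
R = 15 + 61 = 76; wraps to -52 = 1001100
R = NOT 1001100 = 0110011 = 51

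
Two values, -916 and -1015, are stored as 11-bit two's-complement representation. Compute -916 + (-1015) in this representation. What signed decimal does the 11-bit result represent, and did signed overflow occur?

-916 → 10001101100
-1015 → 10000001001
  10001101100
+ 10000001001
= 00001110101  (discard carry-out 1)
Result 00001110101: MSB = 0 → value 117.
Both addends are negative but the stored result is non-negative: signed overflow. The true value -916 + (-1015) = -1931 lies outside [-1024, 1023].

117; overflow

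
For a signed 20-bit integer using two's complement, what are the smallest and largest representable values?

Minimum: −2^19 = -524288.
Maximum: 2^19 − 1 = 524287.

min = -524288, max = 524287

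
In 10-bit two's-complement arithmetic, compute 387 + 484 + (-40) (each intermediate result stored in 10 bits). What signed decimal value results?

387 + 484 = 871 → wraps to -153 (1101100111)
-153 + (-40) = -193 (1100111111)

-193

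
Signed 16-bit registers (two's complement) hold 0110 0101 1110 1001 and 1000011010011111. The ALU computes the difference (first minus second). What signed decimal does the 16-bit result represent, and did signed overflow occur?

-8374; overflow

0110 0101 1110 1001 → 0110010111101001 = 26089 (signed)
1000011010011111 = -31073 (signed)
Subtract via negate-and-add: invert 1000011010011111 + 1 = 0111100101100001 (i.e. 31073).
  0110010111101001
+ 0111100101100001
= 1101111101001010
Result 1101111101001010: MSB = 1 → 57162 − 65536 = -8374.
Both addends (after negating the subtrahend) are non-negative but the stored result is negative: signed overflow. The true value 26089 − (-31073) = 57162 lies outside [-32768, 32767].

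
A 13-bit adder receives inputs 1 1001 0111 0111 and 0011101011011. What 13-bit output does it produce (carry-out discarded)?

  1100101110111
+ 0011101011011
= 0000011010010  (discard carry-out 1)

0000011010010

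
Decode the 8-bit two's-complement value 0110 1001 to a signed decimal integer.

105

MSB is 0, so the value is non-negative: 01101001 = 105.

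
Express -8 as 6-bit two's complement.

111000

|-8| = 8 = 001000 in 6 bits.
Invert the bits: 110111. Add 1: 111000.
Check: 111000 reads as 56 − 64 = -8.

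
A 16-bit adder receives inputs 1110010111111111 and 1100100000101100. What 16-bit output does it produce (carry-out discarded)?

  1110010111111111
+ 1100100000101100
= 1010111000101011  (discard carry-out 1)

1010111000101011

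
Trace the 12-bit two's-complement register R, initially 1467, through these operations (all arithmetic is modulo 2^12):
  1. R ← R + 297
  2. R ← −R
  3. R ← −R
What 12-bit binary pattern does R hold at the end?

Start: R = 1467 = 010110111011.
R = 1467 + 297 = 1764 = 011011100100
R = −(1764) = -1764 = 100100011100
R = −(-1764) = 1764 = 011011100100

011011100100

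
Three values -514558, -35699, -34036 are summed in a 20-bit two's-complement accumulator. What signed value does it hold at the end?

-514558 + (-35699) = -550257 → wraps to 498319 (01111001101010001111)
498319 + (-34036) = 464283 (01110001010110011011)

464283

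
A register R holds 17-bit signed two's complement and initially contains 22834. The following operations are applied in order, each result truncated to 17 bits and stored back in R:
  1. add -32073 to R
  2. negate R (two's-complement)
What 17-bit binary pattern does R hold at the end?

00010010000010111

Start: R = 22834 = 00101100100110010.
R = 22834 + (-32073) = -9239 = 11101101111101001
R = −(-9239) = 9239 = 00010010000010111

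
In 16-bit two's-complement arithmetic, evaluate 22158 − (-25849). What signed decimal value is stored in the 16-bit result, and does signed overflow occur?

-17529; overflow

22158 → 0101011010001110
-25849 → 1001101100000111
Subtract via negate-and-add: invert 1001101100000111 + 1 = 0110010011111001 (i.e. 25849).
  0101011010001110
+ 0110010011111001
= 1011101110000111
Result 1011101110000111: MSB = 1 → 48007 − 65536 = -17529.
Both addends (after negating the subtrahend) are non-negative but the stored result is negative: signed overflow. The true value 22158 − (-25849) = 48007 lies outside [-32768, 32767].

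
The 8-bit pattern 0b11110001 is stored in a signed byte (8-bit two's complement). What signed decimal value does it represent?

-15

MSB is 1, so the value is negative.
Unsigned reading: 241. Subtract 2^8 = 256: 241 − 256 = -15.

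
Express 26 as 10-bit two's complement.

0000011010

26 is non-negative, so write it directly in 10 bits: 0000011010.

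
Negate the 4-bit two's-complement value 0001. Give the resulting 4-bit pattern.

1111

Invert: 1110. Add 1: 1111.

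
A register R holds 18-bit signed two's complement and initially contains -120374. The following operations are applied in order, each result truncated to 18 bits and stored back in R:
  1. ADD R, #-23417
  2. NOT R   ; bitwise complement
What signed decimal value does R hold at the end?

-118354

Start: R = -120374 = 100010100111001010.
R = -120374 + (-23417) = -143791; wraps to 118353 = 011100111001010001
R = NOT 011100111001010001 = 100011000110101110 = -118354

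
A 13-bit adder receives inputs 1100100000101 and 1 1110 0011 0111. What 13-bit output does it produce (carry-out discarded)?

1011100111100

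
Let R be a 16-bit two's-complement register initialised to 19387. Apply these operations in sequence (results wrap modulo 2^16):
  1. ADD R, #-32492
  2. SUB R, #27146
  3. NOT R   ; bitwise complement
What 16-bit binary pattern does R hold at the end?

Start: R = 19387 = 0100101110111011.
R = 19387 + (-32492) = -13105 = 1100110011001111
R = -13105 − 27146 = -40251; wraps to 25285 = 0110001011000101
R = NOT 0110001011000101 = 1001110100111010 = -25286

1001110100111010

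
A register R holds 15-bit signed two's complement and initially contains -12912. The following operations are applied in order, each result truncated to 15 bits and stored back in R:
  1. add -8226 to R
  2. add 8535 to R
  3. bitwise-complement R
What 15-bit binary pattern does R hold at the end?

Start: R = -12912 = 100110110010000.
R = -12912 + (-8226) = -21138; wraps to 11630 = 010110101101110
R = 11630 + 8535 = 20165; wraps to -12603 = 100111011000101
R = NOT 100111011000101 = 011000100111010 = 12602

011000100111010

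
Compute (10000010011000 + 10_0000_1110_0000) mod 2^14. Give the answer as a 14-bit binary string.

00000101111000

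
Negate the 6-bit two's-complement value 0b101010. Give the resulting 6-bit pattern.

010110

Invert: 010101. Add 1: 010110.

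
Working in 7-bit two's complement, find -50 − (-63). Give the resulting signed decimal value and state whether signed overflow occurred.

13; no overflow

-50 → 1001110
-63 → 1000001
Subtract via negate-and-add: invert 1000001 + 1 = 0111111 (i.e. 63).
  1001110
+ 0111111
= 0001101  (discard carry-out 1)
Result 0001101: MSB = 0 → value 13.
Addends (after negating the subtrahend) have opposite signs, so signed overflow cannot occur.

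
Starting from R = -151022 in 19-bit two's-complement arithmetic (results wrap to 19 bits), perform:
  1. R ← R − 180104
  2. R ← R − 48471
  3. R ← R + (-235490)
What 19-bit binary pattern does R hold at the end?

Start: R = -151022 = 1011011001000010010.
R = -151022 − 180104 = -331126; wraps to 193162 = 0101111001010001010
R = 193162 − 48471 = 144691 = 0100011010100110011
R = 144691 + (-235490) = -90799 = 1101001110101010001

1101001110101010001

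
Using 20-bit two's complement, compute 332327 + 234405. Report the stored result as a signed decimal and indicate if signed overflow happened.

-481844; overflow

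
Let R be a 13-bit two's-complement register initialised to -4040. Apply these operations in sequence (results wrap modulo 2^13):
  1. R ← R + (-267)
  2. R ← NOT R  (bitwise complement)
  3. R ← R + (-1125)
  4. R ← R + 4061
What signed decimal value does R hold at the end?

-950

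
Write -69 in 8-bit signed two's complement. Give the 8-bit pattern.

10111011

|-69| = 69 = 01000101 in 8 bits.
Invert the bits: 10111010. Add 1: 10111011.
Check: 10111011 reads as 187 − 256 = -69.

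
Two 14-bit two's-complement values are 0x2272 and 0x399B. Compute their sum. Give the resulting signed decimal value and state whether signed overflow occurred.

7181; overflow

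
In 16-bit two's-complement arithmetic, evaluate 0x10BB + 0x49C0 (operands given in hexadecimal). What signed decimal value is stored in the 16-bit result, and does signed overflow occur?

23163; no overflow

0x10BB = 0001000010111011 = 4283 (signed)
0x49C0 = 0100100111000000 = 18880 (signed)
  0001000010111011
+ 0100100111000000
= 0101101001111011
Result 0101101001111011: MSB = 0 → value 23163.
Both addends are non-negative and so is the stored result: no signed overflow.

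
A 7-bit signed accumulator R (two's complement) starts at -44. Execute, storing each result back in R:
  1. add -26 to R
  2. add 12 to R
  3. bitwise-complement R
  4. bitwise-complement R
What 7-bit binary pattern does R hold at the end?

1000110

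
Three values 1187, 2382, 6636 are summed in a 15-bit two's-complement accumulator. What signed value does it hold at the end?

1187 + 2382 = 3569 (000110111110001)
3569 + 6636 = 10205 (010011111011101)

10205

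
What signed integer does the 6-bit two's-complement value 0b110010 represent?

-14

MSB is 1, so the value is negative.
Invert: 001101. Add 1: 001110 = 14. So the value is −14.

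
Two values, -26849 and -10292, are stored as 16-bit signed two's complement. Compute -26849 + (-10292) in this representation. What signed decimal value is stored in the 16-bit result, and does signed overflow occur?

28395; overflow

-26849 → 1001011100011111
-10292 → 1101011111001100
  1001011100011111
+ 1101011111001100
= 0110111011101011  (discard carry-out 1)
Result 0110111011101011: MSB = 0 → value 28395.
Both addends are negative but the stored result is non-negative: signed overflow. The true value -26849 + (-10292) = -37141 lies outside [-32768, 32767].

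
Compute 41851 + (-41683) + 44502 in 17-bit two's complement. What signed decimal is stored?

44670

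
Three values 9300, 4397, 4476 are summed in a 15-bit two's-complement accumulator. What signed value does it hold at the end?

9300 + 4397 = 13697 (011010110000001)
13697 + 4476 = 18173 → wraps to -14595 (100011011111101)

-14595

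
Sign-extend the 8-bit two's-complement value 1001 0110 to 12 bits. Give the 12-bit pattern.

111110010110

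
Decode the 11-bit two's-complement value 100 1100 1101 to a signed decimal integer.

MSB is 1, so the value is negative.
Unsigned reading: 1229. Subtract 2^11 = 2048: 1229 − 2048 = -819.

-819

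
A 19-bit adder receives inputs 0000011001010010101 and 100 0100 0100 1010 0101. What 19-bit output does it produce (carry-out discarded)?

1000111011100111010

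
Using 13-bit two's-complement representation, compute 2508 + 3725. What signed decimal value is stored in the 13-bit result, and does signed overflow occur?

2508 → 0100111001100
3725 → 0111010001101
  0100111001100
+ 0111010001101
= 1100001011001
Result 1100001011001: MSB = 1 → 6233 − 8192 = -1959.
Both addends are non-negative but the stored result is negative: signed overflow. The true value 2508 + 3725 = 6233 lies outside [-4096, 4095].

-1959; overflow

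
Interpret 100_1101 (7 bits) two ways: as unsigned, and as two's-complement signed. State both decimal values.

Unsigned: 1001101 = 77.
Signed: MSB=1 → 77 − 128 = -51.

unsigned = 77, signed = -51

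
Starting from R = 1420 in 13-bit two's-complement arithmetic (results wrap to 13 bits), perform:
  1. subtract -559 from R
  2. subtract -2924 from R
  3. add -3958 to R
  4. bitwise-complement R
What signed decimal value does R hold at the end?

-946

Start: R = 1420 = 0010110001100.
R = 1420 − (-559) = 1979 = 0011110111011
R = 1979 − (-2924) = 4903; wraps to -3289 = 1001100100111
R = -3289 + (-3958) = -7247; wraps to 945 = 0001110110001
R = NOT 0001110110001 = 1110001001110 = -946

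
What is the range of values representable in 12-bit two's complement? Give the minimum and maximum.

Minimum: −2^11 = -2048.
Maximum: 2^11 − 1 = 2047.

min = -2048, max = 2047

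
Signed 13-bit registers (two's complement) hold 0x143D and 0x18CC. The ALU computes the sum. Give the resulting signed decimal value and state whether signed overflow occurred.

3337; overflow

0x143D = 1010000111101 = -3011 (signed)
0x18CC = 1100011001100 = -1844 (signed)
  1010000111101
+ 1100011001100
= 0110100001001  (discard carry-out 1)
Result 0110100001001: MSB = 0 → value 3337.
Both addends are negative but the stored result is non-negative: signed overflow. The true value -3011 + (-1844) = -4855 lies outside [-4096, 4095].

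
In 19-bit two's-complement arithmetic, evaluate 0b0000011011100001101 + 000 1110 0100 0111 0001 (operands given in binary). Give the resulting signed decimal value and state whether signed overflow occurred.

72574; no overflow

0b0000011011100001101 → 0000011011100001101 = 14093 (signed)
000 1110 0100 0111 0001 → 0001110010001110001 = 58481 (signed)
  0000011011100001101
+ 0001110010001110001
= 0010001101101111110
Result 0010001101101111110: MSB = 0 → value 72574.
Both addends are non-negative and so is the stored result: no signed overflow.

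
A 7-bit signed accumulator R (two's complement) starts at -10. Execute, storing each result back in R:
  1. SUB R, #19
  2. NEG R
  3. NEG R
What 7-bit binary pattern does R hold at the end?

1100011

Start: R = -10 = 1110110.
R = -10 − 19 = -29 = 1100011
R = −(-29) = 29 = 0011101
R = −(29) = -29 = 1100011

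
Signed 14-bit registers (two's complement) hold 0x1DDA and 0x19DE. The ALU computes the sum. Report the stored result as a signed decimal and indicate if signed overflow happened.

0x1DDA = 01110111011010 = 7642 (signed)
0x19DE = 01100111011110 = 6622 (signed)
  01110111011010
+ 01100111011110
= 11011110111000
Result 11011110111000: MSB = 1 → 14264 − 16384 = -2120.
Both addends are non-negative but the stored result is negative: signed overflow. The true value 7642 + 6622 = 14264 lies outside [-8192, 8191].

-2120; overflow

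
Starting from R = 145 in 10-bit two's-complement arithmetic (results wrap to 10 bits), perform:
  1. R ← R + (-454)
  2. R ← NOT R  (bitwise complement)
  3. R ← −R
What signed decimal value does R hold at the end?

Start: R = 145 = 0010010001.
R = 145 + (-454) = -309 = 1011001011
R = NOT 1011001011 = 0100110100 = 308
R = −(308) = -308 = 1011001100

-308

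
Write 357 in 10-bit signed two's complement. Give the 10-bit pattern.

357 is non-negative, so write it directly in 10 bits: 0101100101.

0101100101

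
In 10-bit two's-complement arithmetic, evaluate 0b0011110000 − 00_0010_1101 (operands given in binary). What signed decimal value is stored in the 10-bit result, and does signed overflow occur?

0b0011110000 → 0011110000 = 240 (signed)
00_0010_1101 → 0000101101 = 45 (signed)
Subtract via negate-and-add: invert 0000101101 + 1 = 1111010011 (i.e. -45).
  0011110000
+ 1111010011
= 0011000011  (discard carry-out 1)
Result 0011000011: MSB = 0 → value 195.
Addends (after negating the subtrahend) have opposite signs, so signed overflow cannot occur.

195; no overflow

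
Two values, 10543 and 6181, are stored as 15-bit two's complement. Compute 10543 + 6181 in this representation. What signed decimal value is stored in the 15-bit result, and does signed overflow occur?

-16044; overflow

10543 → 010100100101111
6181 → 001100000100101
  010100100101111
+ 001100000100101
= 100000101010100
Result 100000101010100: MSB = 1 → 16724 − 32768 = -16044.
Both addends are non-negative but the stored result is negative: signed overflow. The true value 10543 + 6181 = 16724 lies outside [-16384, 16383].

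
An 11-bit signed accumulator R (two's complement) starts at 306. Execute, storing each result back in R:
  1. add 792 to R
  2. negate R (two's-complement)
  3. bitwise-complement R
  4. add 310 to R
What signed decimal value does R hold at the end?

Start: R = 306 = 00100110010.
R = 306 + 792 = 1098; wraps to -950 = 10001001010
R = −(-950) = 950 = 01110110110
R = NOT 01110110110 = 10001001001 = -951
R = -951 + 310 = -641 = 10101111111

-641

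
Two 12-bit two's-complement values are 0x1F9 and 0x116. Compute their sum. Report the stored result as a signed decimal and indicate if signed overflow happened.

0x1F9 = 000111111001 = 505 (signed)
0x116 = 000100010110 = 278 (signed)
  000111111001
+ 000100010110
= 001100001111
Result 001100001111: MSB = 0 → value 783.
Both addends are non-negative and so is the stored result: no signed overflow.

783; no overflow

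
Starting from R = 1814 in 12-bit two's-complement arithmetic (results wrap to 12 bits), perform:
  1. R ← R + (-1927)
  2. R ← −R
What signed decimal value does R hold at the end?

Start: R = 1814 = 011100010110.
R = 1814 + (-1927) = -113 = 111110001111
R = −(-113) = 113 = 000001110001

113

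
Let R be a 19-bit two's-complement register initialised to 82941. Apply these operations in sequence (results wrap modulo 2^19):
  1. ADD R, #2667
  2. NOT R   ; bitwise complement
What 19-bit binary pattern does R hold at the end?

1101011000110010111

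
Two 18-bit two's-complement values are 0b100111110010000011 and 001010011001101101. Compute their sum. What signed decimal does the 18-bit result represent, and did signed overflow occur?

0b100111110010000011 → 100111110010000011 = -99197 (signed)
001010011001101101 = 42605 (signed)
  100111110010000011
+ 001010011001101101
= 110010001011110000
Result 110010001011110000: MSB = 1 → 205552 − 262144 = -56592.
Addends have opposite signs, so signed overflow cannot occur.

-56592; no overflow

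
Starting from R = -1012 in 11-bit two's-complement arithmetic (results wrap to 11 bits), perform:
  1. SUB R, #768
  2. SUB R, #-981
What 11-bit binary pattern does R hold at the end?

Start: R = -1012 = 10000001100.
R = -1012 − 768 = -1780; wraps to 268 = 00100001100
R = 268 − (-981) = 1249; wraps to -799 = 10011100001

10011100001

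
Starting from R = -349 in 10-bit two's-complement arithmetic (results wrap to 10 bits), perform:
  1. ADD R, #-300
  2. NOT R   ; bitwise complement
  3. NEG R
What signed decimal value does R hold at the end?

Start: R = -349 = 1010100011.
R = -349 + (-300) = -649; wraps to 375 = 0101110111
R = NOT 0101110111 = 1010001000 = -376
R = −(-376) = 376 = 0101111000

376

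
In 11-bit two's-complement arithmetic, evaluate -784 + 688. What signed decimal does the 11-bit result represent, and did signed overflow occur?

-96; no overflow

-784 → 10011110000
688 → 01010110000
  10011110000
+ 01010110000
= 11110100000
Result 11110100000: MSB = 1 → 1952 − 2048 = -96.
Addends have opposite signs, so signed overflow cannot occur.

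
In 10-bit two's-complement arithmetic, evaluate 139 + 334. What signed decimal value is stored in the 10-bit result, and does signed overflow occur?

139 → 0010001011
334 → 0101001110
  0010001011
+ 0101001110
= 0111011001
Result 0111011001: MSB = 0 → value 473.
Both addends are non-negative and so is the stored result: no signed overflow.

473; no overflow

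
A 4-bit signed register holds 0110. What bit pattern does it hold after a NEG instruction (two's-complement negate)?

Invert: 1001. Add 1: 1010.

1010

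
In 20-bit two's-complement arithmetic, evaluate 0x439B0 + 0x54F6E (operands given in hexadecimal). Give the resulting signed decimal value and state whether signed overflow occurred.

-423650; overflow

0x439B0 = 01000011100110110000 = 276912 (signed)
0x54F6E = 01010100111101101110 = 348014 (signed)
  01000011100110110000
+ 01010100111101101110
= 10011000100100011110
Result 10011000100100011110: MSB = 1 → 624926 − 1048576 = -423650.
Both addends are non-negative but the stored result is negative: signed overflow. The true value 276912 + 348014 = 624926 lies outside [-524288, 524287].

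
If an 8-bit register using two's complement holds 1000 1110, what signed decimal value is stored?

-114

MSB is 1, so the value is negative.
Invert: 01110001. Add 1: 01110010 = 114. So the value is −114.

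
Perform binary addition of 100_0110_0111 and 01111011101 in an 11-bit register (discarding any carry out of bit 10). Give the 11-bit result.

  10001100111
+ 01111011101
= 00001000100  (discard carry-out 1)

00001000100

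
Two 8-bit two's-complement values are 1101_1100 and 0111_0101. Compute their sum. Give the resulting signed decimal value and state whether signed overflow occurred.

1101_1100 → 11011100 = -36 (signed)
0111_0101 → 01110101 = 117 (signed)
  11011100
+ 01110101
= 01010001  (discard carry-out 1)
Result 01010001: MSB = 0 → value 81.
Addends have opposite signs, so signed overflow cannot occur.

81; no overflow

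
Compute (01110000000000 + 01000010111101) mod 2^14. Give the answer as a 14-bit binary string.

  01110000000000
+ 01000010111101
= 10110010111101

10110010111101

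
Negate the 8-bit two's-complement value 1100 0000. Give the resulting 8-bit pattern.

Invert: 00111111. Add 1: 01000000.

01000000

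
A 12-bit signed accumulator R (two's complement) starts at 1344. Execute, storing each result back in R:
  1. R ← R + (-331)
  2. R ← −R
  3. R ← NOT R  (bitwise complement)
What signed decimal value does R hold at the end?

1012

Start: R = 1344 = 010101000000.
R = 1344 + (-331) = 1013 = 001111110101
R = −(1013) = -1013 = 110000001011
R = NOT 110000001011 = 001111110100 = 1012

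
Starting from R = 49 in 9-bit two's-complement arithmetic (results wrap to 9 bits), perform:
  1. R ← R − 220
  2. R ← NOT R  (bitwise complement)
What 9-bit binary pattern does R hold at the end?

010101010

Start: R = 49 = 000110001.
R = 49 − 220 = -171 = 101010101
R = NOT 101010101 = 010101010 = 170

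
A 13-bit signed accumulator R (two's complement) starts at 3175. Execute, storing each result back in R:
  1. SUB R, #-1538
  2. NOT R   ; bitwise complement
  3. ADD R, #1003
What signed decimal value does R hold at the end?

-3711

Start: R = 3175 = 0110001100111.
R = 3175 − (-1538) = 4713; wraps to -3479 = 1001001101001
R = NOT 1001001101001 = 0110110010110 = 3478
R = 3478 + 1003 = 4481; wraps to -3711 = 1000110000001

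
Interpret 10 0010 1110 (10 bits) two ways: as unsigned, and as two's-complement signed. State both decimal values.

unsigned = 558, signed = -466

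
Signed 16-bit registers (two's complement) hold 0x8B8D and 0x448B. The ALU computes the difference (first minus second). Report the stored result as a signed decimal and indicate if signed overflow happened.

18178; overflow

0x8B8D = 1000101110001101 = -29811 (signed)
0x448B = 0100010010001011 = 17547 (signed)
Subtract via negate-and-add: invert 0100010010001011 + 1 = 1011101101110101 (i.e. -17547).
  1000101110001101
+ 1011101101110101
= 0100011100000010  (discard carry-out 1)
Result 0100011100000010: MSB = 0 → value 18178.
Both addends (after negating the subtrahend) are negative but the stored result is non-negative: signed overflow. The true value -29811 − 17547 = -47358 lies outside [-32768, 32767].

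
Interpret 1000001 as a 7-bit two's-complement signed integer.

-63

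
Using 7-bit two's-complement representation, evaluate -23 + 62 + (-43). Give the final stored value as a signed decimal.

-4

-23 + 62 = 39 (0100111)
39 + (-43) = -4 (1111100)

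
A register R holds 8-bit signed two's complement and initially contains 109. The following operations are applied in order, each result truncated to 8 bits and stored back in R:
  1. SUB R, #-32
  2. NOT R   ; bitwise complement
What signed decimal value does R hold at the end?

Start: R = 109 = 01101101.
R = 109 − (-32) = 141; wraps to -115 = 10001101
R = NOT 10001101 = 01110010 = 114

114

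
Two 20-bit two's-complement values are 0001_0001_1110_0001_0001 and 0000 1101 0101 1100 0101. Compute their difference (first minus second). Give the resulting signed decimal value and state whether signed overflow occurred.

0001_0001_1110_0001_0001 → 00010001111000010001 = 73233 (signed)
0000 1101 0101 1100 0101 → 00001101010111000101 = 54725 (signed)
Subtract via negate-and-add: invert 00001101010111000101 + 1 = 11110010101000111011 (i.e. -54725).
  00010001111000010001
+ 11110010101000111011
= 00000100100001001100  (discard carry-out 1)
Result 00000100100001001100: MSB = 0 → value 18508.
Addends (after negating the subtrahend) have opposite signs, so signed overflow cannot occur.

18508; no overflow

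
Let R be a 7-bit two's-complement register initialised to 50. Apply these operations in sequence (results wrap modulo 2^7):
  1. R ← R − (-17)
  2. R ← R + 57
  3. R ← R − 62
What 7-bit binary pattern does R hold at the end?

0111110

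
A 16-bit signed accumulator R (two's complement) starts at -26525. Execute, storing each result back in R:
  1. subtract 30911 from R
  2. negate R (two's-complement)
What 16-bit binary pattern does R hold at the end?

1110000001011100

Start: R = -26525 = 1001100001100011.
R = -26525 − 30911 = -57436; wraps to 8100 = 0001111110100100
R = −(8100) = -8100 = 1110000001011100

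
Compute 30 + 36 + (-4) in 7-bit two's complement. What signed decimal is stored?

30 + 36 = 66 → wraps to -62 (1000010)
-62 + (-4) = -66 → wraps to 62 (0111110)

62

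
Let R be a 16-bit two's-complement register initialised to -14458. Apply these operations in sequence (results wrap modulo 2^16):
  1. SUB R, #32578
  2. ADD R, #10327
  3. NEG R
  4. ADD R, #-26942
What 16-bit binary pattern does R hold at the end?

0010011000100111

Start: R = -14458 = 1100011110000110.
R = -14458 − 32578 = -47036; wraps to 18500 = 0100100001000100
R = 18500 + 10327 = 28827 = 0111000010011011
R = −(28827) = -28827 = 1000111101100101
R = -28827 + (-26942) = -55769; wraps to 9767 = 0010011000100111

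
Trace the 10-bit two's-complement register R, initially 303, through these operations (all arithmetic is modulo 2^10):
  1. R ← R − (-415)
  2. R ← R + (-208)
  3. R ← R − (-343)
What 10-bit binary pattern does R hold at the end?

1101010101

Start: R = 303 = 0100101111.
R = 303 − (-415) = 718; wraps to -306 = 1011001110
R = -306 + (-208) = -514; wraps to 510 = 0111111110
R = 510 − (-343) = 853; wraps to -171 = 1101010101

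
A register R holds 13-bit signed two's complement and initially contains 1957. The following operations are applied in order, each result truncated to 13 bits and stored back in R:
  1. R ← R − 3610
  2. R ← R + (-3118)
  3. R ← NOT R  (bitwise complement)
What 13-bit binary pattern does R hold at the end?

Start: R = 1957 = 0011110100101.
R = 1957 − 3610 = -1653 = 1100110001011
R = -1653 + (-3118) = -4771; wraps to 3421 = 0110101011101
R = NOT 0110101011101 = 1001010100010 = -3422

1001010100010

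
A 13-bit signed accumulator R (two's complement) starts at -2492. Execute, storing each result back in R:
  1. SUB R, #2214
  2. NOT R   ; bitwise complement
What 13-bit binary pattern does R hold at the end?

Start: R = -2492 = 1011001000100.
R = -2492 − 2214 = -4706; wraps to 3486 = 0110110011110
R = NOT 0110110011110 = 1001001100001 = -3487

1001001100001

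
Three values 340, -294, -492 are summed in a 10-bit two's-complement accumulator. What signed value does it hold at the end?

340 + (-294) = 46 (0000101110)
46 + (-492) = -446 (1001000010)

-446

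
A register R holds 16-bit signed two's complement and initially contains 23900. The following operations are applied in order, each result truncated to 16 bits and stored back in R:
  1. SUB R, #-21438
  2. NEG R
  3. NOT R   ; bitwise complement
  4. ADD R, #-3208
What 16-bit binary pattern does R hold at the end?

1010010010010001

Start: R = 23900 = 0101110101011100.
R = 23900 − (-21438) = 45338; wraps to -20198 = 1011000100011010
R = −(-20198) = 20198 = 0100111011100110
R = NOT 0100111011100110 = 1011000100011001 = -20199
R = -20199 + (-3208) = -23407 = 1010010010010001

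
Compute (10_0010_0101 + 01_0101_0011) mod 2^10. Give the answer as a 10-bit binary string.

  1000100101
+ 0101010011
= 1101111000

1101111000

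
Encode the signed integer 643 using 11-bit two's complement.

643 is non-negative, so write it directly in 11 bits: 01010000011.

01010000011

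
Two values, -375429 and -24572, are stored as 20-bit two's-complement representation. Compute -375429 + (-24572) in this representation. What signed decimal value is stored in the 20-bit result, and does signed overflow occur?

-375429 → 10100100010101111011
-24572 → 11111010000000000100
  10100100010101111011
+ 11111010000000000100
= 10011110010101111111  (discard carry-out 1)
Result 10011110010101111111: MSB = 1 → 648575 − 1048576 = -400001.
Both addends are negative and so is the stored result: no signed overflow.

-400001; no overflow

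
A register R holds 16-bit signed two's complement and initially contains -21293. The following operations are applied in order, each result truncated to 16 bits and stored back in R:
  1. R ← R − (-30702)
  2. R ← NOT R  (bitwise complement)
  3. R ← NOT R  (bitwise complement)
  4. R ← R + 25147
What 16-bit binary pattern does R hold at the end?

Start: R = -21293 = 1010110011010011.
R = -21293 − (-30702) = 9409 = 0010010011000001
R = NOT 0010010011000001 = 1101101100111110 = -9410
R = NOT 1101101100111110 = 0010010011000001 = 9409
R = 9409 + 25147 = 34556; wraps to -30980 = 1000011011111100

1000011011111100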